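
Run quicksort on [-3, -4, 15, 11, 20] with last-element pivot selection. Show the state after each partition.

Partition 1: pivot=20 at index 4 -> [-3, -4, 15, 11, 20]
Partition 2: pivot=11 at index 2 -> [-3, -4, 11, 15, 20]
Partition 3: pivot=-4 at index 0 -> [-4, -3, 11, 15, 20]


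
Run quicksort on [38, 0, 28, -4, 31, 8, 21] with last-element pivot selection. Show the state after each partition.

Partition 1: pivot=21 at index 3 -> [0, -4, 8, 21, 31, 28, 38]
Partition 2: pivot=8 at index 2 -> [0, -4, 8, 21, 31, 28, 38]
Partition 3: pivot=-4 at index 0 -> [-4, 0, 8, 21, 31, 28, 38]
Partition 4: pivot=38 at index 6 -> [-4, 0, 8, 21, 31, 28, 38]
Partition 5: pivot=28 at index 4 -> [-4, 0, 8, 21, 28, 31, 38]


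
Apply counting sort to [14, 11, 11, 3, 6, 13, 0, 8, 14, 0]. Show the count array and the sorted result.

Count array: [2, 0, 0, 1, 0, 0, 1, 0, 1, 0, 0, 2, 0, 1, 2]
(count[i] = number of elements equal to i)
Cumulative count: [2, 2, 2, 3, 3, 3, 4, 4, 5, 5, 5, 7, 7, 8, 10]
Sorted: [0, 0, 3, 6, 8, 11, 11, 13, 14, 14]


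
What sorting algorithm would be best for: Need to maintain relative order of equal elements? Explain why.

Best choice: Merge sort or Insertion sort
Reason: Both are stable; quicksort and heapsort are not stable


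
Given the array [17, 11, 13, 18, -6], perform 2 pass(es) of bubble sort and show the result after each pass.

After pass 1: [11, 13, 17, -6, 18] (3 swaps)
After pass 2: [11, 13, -6, 17, 18] (1 swaps)
Total swaps: 4


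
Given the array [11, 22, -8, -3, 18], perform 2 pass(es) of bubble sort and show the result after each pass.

After pass 1: [11, -8, -3, 18, 22] (3 swaps)
After pass 2: [-8, -3, 11, 18, 22] (2 swaps)
Total swaps: 5


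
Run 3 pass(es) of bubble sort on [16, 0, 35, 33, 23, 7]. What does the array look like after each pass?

After pass 1: [0, 16, 33, 23, 7, 35] (4 swaps)
After pass 2: [0, 16, 23, 7, 33, 35] (2 swaps)
After pass 3: [0, 16, 7, 23, 33, 35] (1 swaps)
Total swaps: 7


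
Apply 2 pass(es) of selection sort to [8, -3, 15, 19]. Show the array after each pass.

Pass 1: Select minimum -3 at index 1, swap -> [-3, 8, 15, 19]
Pass 2: Select minimum 8 at index 1, swap -> [-3, 8, 15, 19]


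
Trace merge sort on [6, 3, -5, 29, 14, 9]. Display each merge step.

Divide and conquer:
  Merge [3] + [-5] -> [-5, 3]
  Merge [6] + [-5, 3] -> [-5, 3, 6]
  Merge [14] + [9] -> [9, 14]
  Merge [29] + [9, 14] -> [9, 14, 29]
  Merge [-5, 3, 6] + [9, 14, 29] -> [-5, 3, 6, 9, 14, 29]


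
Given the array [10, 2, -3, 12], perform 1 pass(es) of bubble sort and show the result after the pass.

After pass 1: [2, -3, 10, 12] (2 swaps)
Total swaps: 2


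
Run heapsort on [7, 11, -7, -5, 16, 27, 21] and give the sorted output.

Build heap: [27, 16, 21, -5, 11, -7, 7]
Extract 27: [21, 16, 7, -5, 11, -7, 27]
Extract 21: [16, 11, 7, -5, -7, 21, 27]
Extract 16: [11, -5, 7, -7, 16, 21, 27]
Extract 11: [7, -5, -7, 11, 16, 21, 27]
Extract 7: [-5, -7, 7, 11, 16, 21, 27]
Extract -5: [-7, -5, 7, 11, 16, 21, 27]


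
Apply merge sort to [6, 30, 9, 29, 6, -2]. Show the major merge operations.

Divide and conquer:
  Merge [30] + [9] -> [9, 30]
  Merge [6] + [9, 30] -> [6, 9, 30]
  Merge [6] + [-2] -> [-2, 6]
  Merge [29] + [-2, 6] -> [-2, 6, 29]
  Merge [6, 9, 30] + [-2, 6, 29] -> [-2, 6, 6, 9, 29, 30]


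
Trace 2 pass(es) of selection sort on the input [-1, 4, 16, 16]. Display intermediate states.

Pass 1: Select minimum -1 at index 0, swap -> [-1, 4, 16, 16]
Pass 2: Select minimum 4 at index 1, swap -> [-1, 4, 16, 16]


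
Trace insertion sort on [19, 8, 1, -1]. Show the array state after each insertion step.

First element 19 is already 'sorted'
Insert 8: shifted 1 elements -> [8, 19, 1, -1]
Insert 1: shifted 2 elements -> [1, 8, 19, -1]
Insert -1: shifted 3 elements -> [-1, 1, 8, 19]


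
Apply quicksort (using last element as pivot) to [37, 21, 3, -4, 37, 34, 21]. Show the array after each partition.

Partition 1: pivot=21 at index 3 -> [21, 3, -4, 21, 37, 34, 37]
Partition 2: pivot=-4 at index 0 -> [-4, 3, 21, 21, 37, 34, 37]
Partition 3: pivot=21 at index 2 -> [-4, 3, 21, 21, 37, 34, 37]
Partition 4: pivot=37 at index 6 -> [-4, 3, 21, 21, 37, 34, 37]
Partition 5: pivot=34 at index 4 -> [-4, 3, 21, 21, 34, 37, 37]


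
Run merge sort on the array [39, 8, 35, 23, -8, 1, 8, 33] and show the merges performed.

Divide and conquer:
  Merge [39] + [8] -> [8, 39]
  Merge [35] + [23] -> [23, 35]
  Merge [8, 39] + [23, 35] -> [8, 23, 35, 39]
  Merge [-8] + [1] -> [-8, 1]
  Merge [8] + [33] -> [8, 33]
  Merge [-8, 1] + [8, 33] -> [-8, 1, 8, 33]
  Merge [8, 23, 35, 39] + [-8, 1, 8, 33] -> [-8, 1, 8, 8, 23, 33, 35, 39]


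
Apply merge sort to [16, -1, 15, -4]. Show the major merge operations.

Divide and conquer:
  Merge [16] + [-1] -> [-1, 16]
  Merge [15] + [-4] -> [-4, 15]
  Merge [-1, 16] + [-4, 15] -> [-4, -1, 15, 16]


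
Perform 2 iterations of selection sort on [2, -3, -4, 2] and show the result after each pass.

Pass 1: Select minimum -4 at index 2, swap -> [-4, -3, 2, 2]
Pass 2: Select minimum -3 at index 1, swap -> [-4, -3, 2, 2]


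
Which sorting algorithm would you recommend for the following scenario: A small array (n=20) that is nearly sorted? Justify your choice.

Best choice: Insertion sort
Reason: Insertion sort is O(n) for nearly sorted arrays and has low overhead


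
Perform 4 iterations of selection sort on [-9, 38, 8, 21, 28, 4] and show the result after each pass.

Pass 1: Select minimum -9 at index 0, swap -> [-9, 38, 8, 21, 28, 4]
Pass 2: Select minimum 4 at index 5, swap -> [-9, 4, 8, 21, 28, 38]
Pass 3: Select minimum 8 at index 2, swap -> [-9, 4, 8, 21, 28, 38]
Pass 4: Select minimum 21 at index 3, swap -> [-9, 4, 8, 21, 28, 38]


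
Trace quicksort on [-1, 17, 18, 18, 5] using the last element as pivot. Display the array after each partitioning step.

Partition 1: pivot=5 at index 1 -> [-1, 5, 18, 18, 17]
Partition 2: pivot=17 at index 2 -> [-1, 5, 17, 18, 18]
Partition 3: pivot=18 at index 4 -> [-1, 5, 17, 18, 18]


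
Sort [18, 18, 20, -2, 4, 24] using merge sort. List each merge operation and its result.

Divide and conquer:
  Merge [18] + [20] -> [18, 20]
  Merge [18] + [18, 20] -> [18, 18, 20]
  Merge [4] + [24] -> [4, 24]
  Merge [-2] + [4, 24] -> [-2, 4, 24]
  Merge [18, 18, 20] + [-2, 4, 24] -> [-2, 4, 18, 18, 20, 24]


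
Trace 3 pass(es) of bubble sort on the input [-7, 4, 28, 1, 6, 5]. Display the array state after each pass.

After pass 1: [-7, 4, 1, 6, 5, 28] (3 swaps)
After pass 2: [-7, 1, 4, 5, 6, 28] (2 swaps)
After pass 3: [-7, 1, 4, 5, 6, 28] (0 swaps)
Total swaps: 5


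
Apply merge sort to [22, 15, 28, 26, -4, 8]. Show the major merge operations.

Divide and conquer:
  Merge [15] + [28] -> [15, 28]
  Merge [22] + [15, 28] -> [15, 22, 28]
  Merge [-4] + [8] -> [-4, 8]
  Merge [26] + [-4, 8] -> [-4, 8, 26]
  Merge [15, 22, 28] + [-4, 8, 26] -> [-4, 8, 15, 22, 26, 28]


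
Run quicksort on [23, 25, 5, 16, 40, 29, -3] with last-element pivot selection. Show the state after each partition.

Partition 1: pivot=-3 at index 0 -> [-3, 25, 5, 16, 40, 29, 23]
Partition 2: pivot=23 at index 3 -> [-3, 5, 16, 23, 40, 29, 25]
Partition 3: pivot=16 at index 2 -> [-3, 5, 16, 23, 40, 29, 25]
Partition 4: pivot=25 at index 4 -> [-3, 5, 16, 23, 25, 29, 40]
Partition 5: pivot=40 at index 6 -> [-3, 5, 16, 23, 25, 29, 40]


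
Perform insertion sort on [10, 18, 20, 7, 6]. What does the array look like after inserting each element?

First element 10 is already 'sorted'
Insert 18: shifted 0 elements -> [10, 18, 20, 7, 6]
Insert 20: shifted 0 elements -> [10, 18, 20, 7, 6]
Insert 7: shifted 3 elements -> [7, 10, 18, 20, 6]
Insert 6: shifted 4 elements -> [6, 7, 10, 18, 20]


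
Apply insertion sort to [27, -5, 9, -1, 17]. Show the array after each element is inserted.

First element 27 is already 'sorted'
Insert -5: shifted 1 elements -> [-5, 27, 9, -1, 17]
Insert 9: shifted 1 elements -> [-5, 9, 27, -1, 17]
Insert -1: shifted 2 elements -> [-5, -1, 9, 27, 17]
Insert 17: shifted 1 elements -> [-5, -1, 9, 17, 27]


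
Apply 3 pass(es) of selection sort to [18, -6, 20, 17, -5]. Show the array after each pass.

Pass 1: Select minimum -6 at index 1, swap -> [-6, 18, 20, 17, -5]
Pass 2: Select minimum -5 at index 4, swap -> [-6, -5, 20, 17, 18]
Pass 3: Select minimum 17 at index 3, swap -> [-6, -5, 17, 20, 18]


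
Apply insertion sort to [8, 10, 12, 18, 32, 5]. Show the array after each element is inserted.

First element 8 is already 'sorted'
Insert 10: shifted 0 elements -> [8, 10, 12, 18, 32, 5]
Insert 12: shifted 0 elements -> [8, 10, 12, 18, 32, 5]
Insert 18: shifted 0 elements -> [8, 10, 12, 18, 32, 5]
Insert 32: shifted 0 elements -> [8, 10, 12, 18, 32, 5]
Insert 5: shifted 5 elements -> [5, 8, 10, 12, 18, 32]


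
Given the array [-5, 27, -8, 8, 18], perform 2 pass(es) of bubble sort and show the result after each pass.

After pass 1: [-5, -8, 8, 18, 27] (3 swaps)
After pass 2: [-8, -5, 8, 18, 27] (1 swaps)
Total swaps: 4


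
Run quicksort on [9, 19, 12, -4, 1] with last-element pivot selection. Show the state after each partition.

Partition 1: pivot=1 at index 1 -> [-4, 1, 12, 9, 19]
Partition 2: pivot=19 at index 4 -> [-4, 1, 12, 9, 19]
Partition 3: pivot=9 at index 2 -> [-4, 1, 9, 12, 19]


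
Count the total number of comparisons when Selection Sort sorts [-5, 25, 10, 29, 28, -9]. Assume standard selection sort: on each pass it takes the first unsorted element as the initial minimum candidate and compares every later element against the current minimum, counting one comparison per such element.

Pass 1: scan indices 1..5 for the minimum = 5 comparison(s); min is -9, place at index 0 -> [-9, 25, 10, 29, 28, -5]
Pass 2: scan indices 2..5 for the minimum = 4 comparison(s); min is -5, place at index 1 -> [-9, -5, 10, 29, 28, 25]
Pass 3: scan indices 3..5 for the minimum = 3 comparison(s); min is 10, place at index 2 -> [-9, -5, 10, 29, 28, 25]
Pass 4: scan indices 4..5 for the minimum = 2 comparison(s); min is 25, place at index 3 -> [-9, -5, 10, 25, 28, 29]
Pass 5: scan indices 5..5 for the minimum = 1 comparison(s); min is 28, place at index 4 -> [-9, -5, 10, 25, 28, 29]
Selection sort always scans the whole unsorted suffix, so the count is (n-1) + (n-2) + ... + 1 = n(n-1)/2 = 6*5/2 = 15 regardless of the input order.
Total comparisons: 5 + 4 + 3 + 2 + 1 = 15


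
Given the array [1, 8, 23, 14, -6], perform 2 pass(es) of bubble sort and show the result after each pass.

After pass 1: [1, 8, 14, -6, 23] (2 swaps)
After pass 2: [1, 8, -6, 14, 23] (1 swaps)
Total swaps: 3


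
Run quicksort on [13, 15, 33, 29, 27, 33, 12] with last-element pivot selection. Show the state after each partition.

Partition 1: pivot=12 at index 0 -> [12, 15, 33, 29, 27, 33, 13]
Partition 2: pivot=13 at index 1 -> [12, 13, 33, 29, 27, 33, 15]
Partition 3: pivot=15 at index 2 -> [12, 13, 15, 29, 27, 33, 33]
Partition 4: pivot=33 at index 6 -> [12, 13, 15, 29, 27, 33, 33]
Partition 5: pivot=33 at index 5 -> [12, 13, 15, 29, 27, 33, 33]
Partition 6: pivot=27 at index 3 -> [12, 13, 15, 27, 29, 33, 33]


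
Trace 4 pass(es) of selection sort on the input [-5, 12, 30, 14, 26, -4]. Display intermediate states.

Pass 1: Select minimum -5 at index 0, swap -> [-5, 12, 30, 14, 26, -4]
Pass 2: Select minimum -4 at index 5, swap -> [-5, -4, 30, 14, 26, 12]
Pass 3: Select minimum 12 at index 5, swap -> [-5, -4, 12, 14, 26, 30]
Pass 4: Select minimum 14 at index 3, swap -> [-5, -4, 12, 14, 26, 30]


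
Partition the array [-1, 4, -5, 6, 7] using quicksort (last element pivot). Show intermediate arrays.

Partition 1: pivot=7 at index 4 -> [-1, 4, -5, 6, 7]
Partition 2: pivot=6 at index 3 -> [-1, 4, -5, 6, 7]
Partition 3: pivot=-5 at index 0 -> [-5, 4, -1, 6, 7]
Partition 4: pivot=-1 at index 1 -> [-5, -1, 4, 6, 7]


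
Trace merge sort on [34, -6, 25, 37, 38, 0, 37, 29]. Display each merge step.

Divide and conquer:
  Merge [34] + [-6] -> [-6, 34]
  Merge [25] + [37] -> [25, 37]
  Merge [-6, 34] + [25, 37] -> [-6, 25, 34, 37]
  Merge [38] + [0] -> [0, 38]
  Merge [37] + [29] -> [29, 37]
  Merge [0, 38] + [29, 37] -> [0, 29, 37, 38]
  Merge [-6, 25, 34, 37] + [0, 29, 37, 38] -> [-6, 0, 25, 29, 34, 37, 37, 38]


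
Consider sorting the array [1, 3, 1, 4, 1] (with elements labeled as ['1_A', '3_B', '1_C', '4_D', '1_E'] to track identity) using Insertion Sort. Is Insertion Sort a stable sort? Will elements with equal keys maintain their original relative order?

Trace Insertion Sort on the labeled array (the key is the number; the letter only tracks identity):
  Insert 3_B at index 1: [1_A, 3_B, 1_C, 4_D, 1_E]
  Insert 1_C at index 1: [1_A, 1_C, 3_B, 4_D, 1_E]
  Insert 4_D at index 3: [1_A, 1_C, 3_B, 4_D, 1_E]
  Insert 1_E at index 2: [1_A, 1_C, 1_E, 3_B, 4_D]
Final order: [1_A, 1_C, 1_E, 3_B, 4_D]
Equal keys:
  value 1: originally 1_A, 1_C, 1_E; after sorting 1_A, 1_C, 1_E -> order preserved
All equal keys kept their original relative order. Insertion Sort is stable: elements are shifted only while they are strictly greater than the key, so a key is inserted after any equal elements already placed.
Answer: Stable


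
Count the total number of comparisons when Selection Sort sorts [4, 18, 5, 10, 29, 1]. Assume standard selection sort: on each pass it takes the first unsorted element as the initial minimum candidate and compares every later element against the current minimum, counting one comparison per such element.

Pass 1: scan indices 1..5 for the minimum = 5 comparison(s); min is 1, place at index 0 -> [1, 18, 5, 10, 29, 4]
Pass 2: scan indices 2..5 for the minimum = 4 comparison(s); min is 4, place at index 1 -> [1, 4, 5, 10, 29, 18]
Pass 3: scan indices 3..5 for the minimum = 3 comparison(s); min is 5, place at index 2 -> [1, 4, 5, 10, 29, 18]
Pass 4: scan indices 4..5 for the minimum = 2 comparison(s); min is 10, place at index 3 -> [1, 4, 5, 10, 29, 18]
Pass 5: scan indices 5..5 for the minimum = 1 comparison(s); min is 18, place at index 4 -> [1, 4, 5, 10, 18, 29]
Selection sort always scans the whole unsorted suffix, so the count is (n-1) + (n-2) + ... + 1 = n(n-1)/2 = 6*5/2 = 15 regardless of the input order.
Total comparisons: 5 + 4 + 3 + 2 + 1 = 15


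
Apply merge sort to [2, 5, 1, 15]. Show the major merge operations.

Divide and conquer:
  Merge [2] + [5] -> [2, 5]
  Merge [1] + [15] -> [1, 15]
  Merge [2, 5] + [1, 15] -> [1, 2, 5, 15]


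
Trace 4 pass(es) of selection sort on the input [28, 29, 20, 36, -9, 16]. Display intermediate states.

Pass 1: Select minimum -9 at index 4, swap -> [-9, 29, 20, 36, 28, 16]
Pass 2: Select minimum 16 at index 5, swap -> [-9, 16, 20, 36, 28, 29]
Pass 3: Select minimum 20 at index 2, swap -> [-9, 16, 20, 36, 28, 29]
Pass 4: Select minimum 28 at index 4, swap -> [-9, 16, 20, 28, 36, 29]


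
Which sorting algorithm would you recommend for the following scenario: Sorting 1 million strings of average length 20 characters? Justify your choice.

Best choice: MSD radix sort or Mergesort
Reason: MSD radix sort is a non-comparison sort that buckets the strings by successive character positions, running in time proportional to the total number of characters examined rather than O(n log n) string comparisons; mergesort is a stable O(n log n)-comparison alternative that works for arbitrary variable-length keys


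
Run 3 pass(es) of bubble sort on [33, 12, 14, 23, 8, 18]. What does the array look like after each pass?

After pass 1: [12, 14, 23, 8, 18, 33] (5 swaps)
After pass 2: [12, 14, 8, 18, 23, 33] (2 swaps)
After pass 3: [12, 8, 14, 18, 23, 33] (1 swaps)
Total swaps: 8


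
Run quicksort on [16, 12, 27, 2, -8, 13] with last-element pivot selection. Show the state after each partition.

Partition 1: pivot=13 at index 3 -> [12, 2, -8, 13, 27, 16]
Partition 2: pivot=-8 at index 0 -> [-8, 2, 12, 13, 27, 16]
Partition 3: pivot=12 at index 2 -> [-8, 2, 12, 13, 27, 16]
Partition 4: pivot=16 at index 4 -> [-8, 2, 12, 13, 16, 27]


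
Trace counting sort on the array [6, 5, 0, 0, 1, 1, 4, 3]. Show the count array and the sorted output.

Count array: [2, 2, 0, 1, 1, 1, 1]
(count[i] = number of elements equal to i)
Cumulative count: [2, 4, 4, 5, 6, 7, 8]
Sorted: [0, 0, 1, 1, 3, 4, 5, 6]


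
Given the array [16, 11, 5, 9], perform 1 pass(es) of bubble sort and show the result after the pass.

After pass 1: [11, 5, 9, 16] (3 swaps)
Total swaps: 3


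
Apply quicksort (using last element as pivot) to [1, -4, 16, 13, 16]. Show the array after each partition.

Partition 1: pivot=16 at index 4 -> [1, -4, 16, 13, 16]
Partition 2: pivot=13 at index 2 -> [1, -4, 13, 16, 16]
Partition 3: pivot=-4 at index 0 -> [-4, 1, 13, 16, 16]


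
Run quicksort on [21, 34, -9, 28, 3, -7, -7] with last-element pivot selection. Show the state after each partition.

Partition 1: pivot=-7 at index 2 -> [-9, -7, -7, 28, 3, 34, 21]
Partition 2: pivot=-7 at index 1 -> [-9, -7, -7, 28, 3, 34, 21]
Partition 3: pivot=21 at index 4 -> [-9, -7, -7, 3, 21, 34, 28]
Partition 4: pivot=28 at index 5 -> [-9, -7, -7, 3, 21, 28, 34]


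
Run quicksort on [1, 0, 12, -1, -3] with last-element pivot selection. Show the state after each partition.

Partition 1: pivot=-3 at index 0 -> [-3, 0, 12, -1, 1]
Partition 2: pivot=1 at index 3 -> [-3, 0, -1, 1, 12]
Partition 3: pivot=-1 at index 1 -> [-3, -1, 0, 1, 12]


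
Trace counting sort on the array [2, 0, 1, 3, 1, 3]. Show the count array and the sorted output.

Count array: [1, 2, 1, 2]
(count[i] = number of elements equal to i)
Cumulative count: [1, 3, 4, 6]
Sorted: [0, 1, 1, 2, 3, 3]


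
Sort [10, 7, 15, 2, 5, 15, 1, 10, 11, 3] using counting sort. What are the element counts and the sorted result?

Count array: [0, 1, 1, 1, 0, 1, 0, 1, 0, 0, 2, 1, 0, 0, 0, 2]
(count[i] = number of elements equal to i)
Cumulative count: [0, 1, 2, 3, 3, 4, 4, 5, 5, 5, 7, 8, 8, 8, 8, 10]
Sorted: [1, 2, 3, 5, 7, 10, 10, 11, 15, 15]


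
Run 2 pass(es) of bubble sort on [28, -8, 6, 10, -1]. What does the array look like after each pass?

After pass 1: [-8, 6, 10, -1, 28] (4 swaps)
After pass 2: [-8, 6, -1, 10, 28] (1 swaps)
Total swaps: 5


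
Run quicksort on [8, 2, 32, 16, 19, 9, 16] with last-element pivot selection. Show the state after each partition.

Partition 1: pivot=16 at index 4 -> [8, 2, 16, 9, 16, 32, 19]
Partition 2: pivot=9 at index 2 -> [8, 2, 9, 16, 16, 32, 19]
Partition 3: pivot=2 at index 0 -> [2, 8, 9, 16, 16, 32, 19]
Partition 4: pivot=19 at index 5 -> [2, 8, 9, 16, 16, 19, 32]


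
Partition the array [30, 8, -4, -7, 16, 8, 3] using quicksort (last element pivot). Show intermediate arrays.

Partition 1: pivot=3 at index 2 -> [-4, -7, 3, 8, 16, 8, 30]
Partition 2: pivot=-7 at index 0 -> [-7, -4, 3, 8, 16, 8, 30]
Partition 3: pivot=30 at index 6 -> [-7, -4, 3, 8, 16, 8, 30]
Partition 4: pivot=8 at index 4 -> [-7, -4, 3, 8, 8, 16, 30]


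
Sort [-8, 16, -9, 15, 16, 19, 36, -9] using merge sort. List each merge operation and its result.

Divide and conquer:
  Merge [-8] + [16] -> [-8, 16]
  Merge [-9] + [15] -> [-9, 15]
  Merge [-8, 16] + [-9, 15] -> [-9, -8, 15, 16]
  Merge [16] + [19] -> [16, 19]
  Merge [36] + [-9] -> [-9, 36]
  Merge [16, 19] + [-9, 36] -> [-9, 16, 19, 36]
  Merge [-9, -8, 15, 16] + [-9, 16, 19, 36] -> [-9, -9, -8, 15, 16, 16, 19, 36]


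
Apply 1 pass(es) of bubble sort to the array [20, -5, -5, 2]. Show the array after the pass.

After pass 1: [-5, -5, 2, 20] (3 swaps)
Total swaps: 3


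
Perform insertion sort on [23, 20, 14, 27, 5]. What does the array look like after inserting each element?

First element 23 is already 'sorted'
Insert 20: shifted 1 elements -> [20, 23, 14, 27, 5]
Insert 14: shifted 2 elements -> [14, 20, 23, 27, 5]
Insert 27: shifted 0 elements -> [14, 20, 23, 27, 5]
Insert 5: shifted 4 elements -> [5, 14, 20, 23, 27]


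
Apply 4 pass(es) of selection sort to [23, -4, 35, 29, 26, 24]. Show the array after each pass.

Pass 1: Select minimum -4 at index 1, swap -> [-4, 23, 35, 29, 26, 24]
Pass 2: Select minimum 23 at index 1, swap -> [-4, 23, 35, 29, 26, 24]
Pass 3: Select minimum 24 at index 5, swap -> [-4, 23, 24, 29, 26, 35]
Pass 4: Select minimum 26 at index 4, swap -> [-4, 23, 24, 26, 29, 35]


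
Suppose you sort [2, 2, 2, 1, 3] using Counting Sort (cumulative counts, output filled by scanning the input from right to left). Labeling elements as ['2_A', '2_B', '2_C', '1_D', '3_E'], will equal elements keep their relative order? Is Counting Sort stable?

Trace Counting Sort on the labeled array (the key is the number; the letter only tracks identity):
  Counts for values 0..3: [0, 1, 3, 1]
  Cumulative counts: [0, 1, 4, 5]
  Scan right to left: place 3_E at output index 4
  Scan right to left: place 1_D at output index 0
  Scan right to left: place 2_C at output index 3
  Scan right to left: place 2_B at output index 2
  Scan right to left: place 2_A at output index 1
  Output: [1_D, 2_A, 2_B, 2_C, 3_E]
Equal keys:
  value 2: originally 2_A, 2_B, 2_C; after sorting 2_A, 2_B, 2_C -> order preserved
All equal keys kept their original relative order. Counting Sort is stable: scanning the input right to left with decreasing cumulative counts places later duplicates at later output positions.
Answer: Stable


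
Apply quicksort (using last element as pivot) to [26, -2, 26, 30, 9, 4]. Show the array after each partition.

Partition 1: pivot=4 at index 1 -> [-2, 4, 26, 30, 9, 26]
Partition 2: pivot=26 at index 4 -> [-2, 4, 26, 9, 26, 30]
Partition 3: pivot=9 at index 2 -> [-2, 4, 9, 26, 26, 30]


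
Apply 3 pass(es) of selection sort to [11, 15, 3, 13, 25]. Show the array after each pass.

Pass 1: Select minimum 3 at index 2, swap -> [3, 15, 11, 13, 25]
Pass 2: Select minimum 11 at index 2, swap -> [3, 11, 15, 13, 25]
Pass 3: Select minimum 13 at index 3, swap -> [3, 11, 13, 15, 25]


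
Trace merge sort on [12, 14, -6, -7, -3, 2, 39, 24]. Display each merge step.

Divide and conquer:
  Merge [12] + [14] -> [12, 14]
  Merge [-6] + [-7] -> [-7, -6]
  Merge [12, 14] + [-7, -6] -> [-7, -6, 12, 14]
  Merge [-3] + [2] -> [-3, 2]
  Merge [39] + [24] -> [24, 39]
  Merge [-3, 2] + [24, 39] -> [-3, 2, 24, 39]
  Merge [-7, -6, 12, 14] + [-3, 2, 24, 39] -> [-7, -6, -3, 2, 12, 14, 24, 39]


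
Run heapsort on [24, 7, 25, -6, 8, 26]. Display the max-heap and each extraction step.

Build heap: [26, 8, 25, -6, 7, 24]
Extract 26: [25, 8, 24, -6, 7, 26]
Extract 25: [24, 8, 7, -6, 25, 26]
Extract 24: [8, -6, 7, 24, 25, 26]
Extract 8: [7, -6, 8, 24, 25, 26]
Extract 7: [-6, 7, 8, 24, 25, 26]


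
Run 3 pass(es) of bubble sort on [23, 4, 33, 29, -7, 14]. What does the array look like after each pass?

After pass 1: [4, 23, 29, -7, 14, 33] (4 swaps)
After pass 2: [4, 23, -7, 14, 29, 33] (2 swaps)
After pass 3: [4, -7, 14, 23, 29, 33] (2 swaps)
Total swaps: 8


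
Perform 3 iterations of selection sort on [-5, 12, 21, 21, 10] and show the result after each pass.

Pass 1: Select minimum -5 at index 0, swap -> [-5, 12, 21, 21, 10]
Pass 2: Select minimum 10 at index 4, swap -> [-5, 10, 21, 21, 12]
Pass 3: Select minimum 12 at index 4, swap -> [-5, 10, 12, 21, 21]


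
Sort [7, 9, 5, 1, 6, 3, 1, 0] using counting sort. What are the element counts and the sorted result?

Count array: [1, 2, 0, 1, 0, 1, 1, 1, 0, 1]
(count[i] = number of elements equal to i)
Cumulative count: [1, 3, 3, 4, 4, 5, 6, 7, 7, 8]
Sorted: [0, 1, 1, 3, 5, 6, 7, 9]


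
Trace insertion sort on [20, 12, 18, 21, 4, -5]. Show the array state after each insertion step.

First element 20 is already 'sorted'
Insert 12: shifted 1 elements -> [12, 20, 18, 21, 4, -5]
Insert 18: shifted 1 elements -> [12, 18, 20, 21, 4, -5]
Insert 21: shifted 0 elements -> [12, 18, 20, 21, 4, -5]
Insert 4: shifted 4 elements -> [4, 12, 18, 20, 21, -5]
Insert -5: shifted 5 elements -> [-5, 4, 12, 18, 20, 21]


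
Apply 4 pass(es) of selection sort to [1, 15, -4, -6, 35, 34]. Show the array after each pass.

Pass 1: Select minimum -6 at index 3, swap -> [-6, 15, -4, 1, 35, 34]
Pass 2: Select minimum -4 at index 2, swap -> [-6, -4, 15, 1, 35, 34]
Pass 3: Select minimum 1 at index 3, swap -> [-6, -4, 1, 15, 35, 34]
Pass 4: Select minimum 15 at index 3, swap -> [-6, -4, 1, 15, 35, 34]


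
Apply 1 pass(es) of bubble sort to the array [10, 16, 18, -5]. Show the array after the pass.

After pass 1: [10, 16, -5, 18] (1 swaps)
Total swaps: 1


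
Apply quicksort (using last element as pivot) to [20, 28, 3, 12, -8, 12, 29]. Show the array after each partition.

Partition 1: pivot=29 at index 6 -> [20, 28, 3, 12, -8, 12, 29]
Partition 2: pivot=12 at index 3 -> [3, 12, -8, 12, 20, 28, 29]
Partition 3: pivot=-8 at index 0 -> [-8, 12, 3, 12, 20, 28, 29]
Partition 4: pivot=3 at index 1 -> [-8, 3, 12, 12, 20, 28, 29]
Partition 5: pivot=28 at index 5 -> [-8, 3, 12, 12, 20, 28, 29]


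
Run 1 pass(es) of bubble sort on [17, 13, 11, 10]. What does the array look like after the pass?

After pass 1: [13, 11, 10, 17] (3 swaps)
Total swaps: 3


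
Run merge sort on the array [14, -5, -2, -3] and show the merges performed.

Divide and conquer:
  Merge [14] + [-5] -> [-5, 14]
  Merge [-2] + [-3] -> [-3, -2]
  Merge [-5, 14] + [-3, -2] -> [-5, -3, -2, 14]


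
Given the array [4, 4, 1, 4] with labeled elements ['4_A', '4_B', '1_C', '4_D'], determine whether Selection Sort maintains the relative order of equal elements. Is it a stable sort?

Trace Selection Sort on the labeled array (the key is the number; the letter only tracks identity):
  Pass 1: minimum of unsorted part is 1_C at index 2; swap it with 4_A at index 0 -> [1_C, 4_B, 4_A, 4_D]
  Pass 2: minimum 4_B is already at index 1; no swap -> [1_C, 4_B, 4_A, 4_D]
  Pass 3: minimum 4_A is already at index 2; no swap -> [1_C, 4_B, 4_A, 4_D]
Final order: [1_C, 4_B, 4_A, 4_D]
Equal keys:
  value 4: originally 4_A, 4_B, 4_D; after sorting 4_B, 4_A, 4_D -> order changed
Equal keys were reordered, so Selection Sort is not stable: the long-range swap that moves the minimum into place can carry an element past an equal key. (One such input is enough; an unstable sort may happen to preserve order on other inputs, but it gives no guarantee.)
Answer: Not stable


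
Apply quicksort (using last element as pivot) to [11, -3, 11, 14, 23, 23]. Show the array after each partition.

Partition 1: pivot=23 at index 5 -> [11, -3, 11, 14, 23, 23]
Partition 2: pivot=23 at index 4 -> [11, -3, 11, 14, 23, 23]
Partition 3: pivot=14 at index 3 -> [11, -3, 11, 14, 23, 23]
Partition 4: pivot=11 at index 2 -> [11, -3, 11, 14, 23, 23]
Partition 5: pivot=-3 at index 0 -> [-3, 11, 11, 14, 23, 23]


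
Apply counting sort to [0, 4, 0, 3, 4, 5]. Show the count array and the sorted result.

Count array: [2, 0, 0, 1, 2, 1]
(count[i] = number of elements equal to i)
Cumulative count: [2, 2, 2, 3, 5, 6]
Sorted: [0, 0, 3, 4, 4, 5]


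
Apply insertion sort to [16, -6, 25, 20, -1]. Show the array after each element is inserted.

First element 16 is already 'sorted'
Insert -6: shifted 1 elements -> [-6, 16, 25, 20, -1]
Insert 25: shifted 0 elements -> [-6, 16, 25, 20, -1]
Insert 20: shifted 1 elements -> [-6, 16, 20, 25, -1]
Insert -1: shifted 3 elements -> [-6, -1, 16, 20, 25]


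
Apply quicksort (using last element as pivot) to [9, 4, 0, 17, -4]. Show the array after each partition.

Partition 1: pivot=-4 at index 0 -> [-4, 4, 0, 17, 9]
Partition 2: pivot=9 at index 3 -> [-4, 4, 0, 9, 17]
Partition 3: pivot=0 at index 1 -> [-4, 0, 4, 9, 17]


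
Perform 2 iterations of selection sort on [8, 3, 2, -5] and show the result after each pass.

Pass 1: Select minimum -5 at index 3, swap -> [-5, 3, 2, 8]
Pass 2: Select minimum 2 at index 2, swap -> [-5, 2, 3, 8]


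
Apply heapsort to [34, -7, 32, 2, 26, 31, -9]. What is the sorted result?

Build heap: [34, 26, 32, 2, -7, 31, -9]
Extract 34: [32, 26, 31, 2, -7, -9, 34]
Extract 32: [31, 26, -9, 2, -7, 32, 34]
Extract 31: [26, 2, -9, -7, 31, 32, 34]
Extract 26: [2, -7, -9, 26, 31, 32, 34]
Extract 2: [-7, -9, 2, 26, 31, 32, 34]
Extract -7: [-9, -7, 2, 26, 31, 32, 34]


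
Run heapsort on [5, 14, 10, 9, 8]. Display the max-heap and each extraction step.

Build heap: [14, 9, 10, 5, 8]
Extract 14: [10, 9, 8, 5, 14]
Extract 10: [9, 5, 8, 10, 14]
Extract 9: [8, 5, 9, 10, 14]
Extract 8: [5, 8, 9, 10, 14]


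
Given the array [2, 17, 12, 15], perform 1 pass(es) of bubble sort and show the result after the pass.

After pass 1: [2, 12, 15, 17] (2 swaps)
Total swaps: 2


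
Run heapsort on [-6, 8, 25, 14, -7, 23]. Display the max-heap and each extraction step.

Build heap: [25, 14, 23, 8, -7, -6]
Extract 25: [23, 14, -6, 8, -7, 25]
Extract 23: [14, 8, -6, -7, 23, 25]
Extract 14: [8, -7, -6, 14, 23, 25]
Extract 8: [-6, -7, 8, 14, 23, 25]
Extract -6: [-7, -6, 8, 14, 23, 25]


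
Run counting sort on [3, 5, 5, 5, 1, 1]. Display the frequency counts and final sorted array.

Count array: [0, 2, 0, 1, 0, 3]
(count[i] = number of elements equal to i)
Cumulative count: [0, 2, 2, 3, 3, 6]
Sorted: [1, 1, 3, 5, 5, 5]


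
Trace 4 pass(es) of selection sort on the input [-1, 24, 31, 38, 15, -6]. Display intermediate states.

Pass 1: Select minimum -6 at index 5, swap -> [-6, 24, 31, 38, 15, -1]
Pass 2: Select minimum -1 at index 5, swap -> [-6, -1, 31, 38, 15, 24]
Pass 3: Select minimum 15 at index 4, swap -> [-6, -1, 15, 38, 31, 24]
Pass 4: Select minimum 24 at index 5, swap -> [-6, -1, 15, 24, 31, 38]


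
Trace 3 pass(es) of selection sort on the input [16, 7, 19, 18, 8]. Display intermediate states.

Pass 1: Select minimum 7 at index 1, swap -> [7, 16, 19, 18, 8]
Pass 2: Select minimum 8 at index 4, swap -> [7, 8, 19, 18, 16]
Pass 3: Select minimum 16 at index 4, swap -> [7, 8, 16, 18, 19]


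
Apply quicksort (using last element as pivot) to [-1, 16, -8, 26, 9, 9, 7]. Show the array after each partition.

Partition 1: pivot=7 at index 2 -> [-1, -8, 7, 26, 9, 9, 16]
Partition 2: pivot=-8 at index 0 -> [-8, -1, 7, 26, 9, 9, 16]
Partition 3: pivot=16 at index 5 -> [-8, -1, 7, 9, 9, 16, 26]
Partition 4: pivot=9 at index 4 -> [-8, -1, 7, 9, 9, 16, 26]


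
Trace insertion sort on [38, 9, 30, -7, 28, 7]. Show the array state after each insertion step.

First element 38 is already 'sorted'
Insert 9: shifted 1 elements -> [9, 38, 30, -7, 28, 7]
Insert 30: shifted 1 elements -> [9, 30, 38, -7, 28, 7]
Insert -7: shifted 3 elements -> [-7, 9, 30, 38, 28, 7]
Insert 28: shifted 2 elements -> [-7, 9, 28, 30, 38, 7]
Insert 7: shifted 4 elements -> [-7, 7, 9, 28, 30, 38]


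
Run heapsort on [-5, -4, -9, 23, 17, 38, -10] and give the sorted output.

Build heap: [38, 23, -5, -4, 17, -9, -10]
Extract 38: [23, 17, -5, -4, -10, -9, 38]
Extract 23: [17, -4, -5, -9, -10, 23, 38]
Extract 17: [-4, -9, -5, -10, 17, 23, 38]
Extract -4: [-5, -9, -10, -4, 17, 23, 38]
Extract -5: [-9, -10, -5, -4, 17, 23, 38]
Extract -9: [-10, -9, -5, -4, 17, 23, 38]


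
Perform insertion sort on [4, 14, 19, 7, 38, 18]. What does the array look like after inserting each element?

First element 4 is already 'sorted'
Insert 14: shifted 0 elements -> [4, 14, 19, 7, 38, 18]
Insert 19: shifted 0 elements -> [4, 14, 19, 7, 38, 18]
Insert 7: shifted 2 elements -> [4, 7, 14, 19, 38, 18]
Insert 38: shifted 0 elements -> [4, 7, 14, 19, 38, 18]
Insert 18: shifted 2 elements -> [4, 7, 14, 18, 19, 38]


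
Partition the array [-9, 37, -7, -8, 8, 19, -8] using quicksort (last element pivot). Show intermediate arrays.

Partition 1: pivot=-8 at index 2 -> [-9, -8, -8, 37, 8, 19, -7]
Partition 2: pivot=-8 at index 1 -> [-9, -8, -8, 37, 8, 19, -7]
Partition 3: pivot=-7 at index 3 -> [-9, -8, -8, -7, 8, 19, 37]
Partition 4: pivot=37 at index 6 -> [-9, -8, -8, -7, 8, 19, 37]
Partition 5: pivot=19 at index 5 -> [-9, -8, -8, -7, 8, 19, 37]


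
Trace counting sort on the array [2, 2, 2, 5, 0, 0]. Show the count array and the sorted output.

Count array: [2, 0, 3, 0, 0, 1]
(count[i] = number of elements equal to i)
Cumulative count: [2, 2, 5, 5, 5, 6]
Sorted: [0, 0, 2, 2, 2, 5]


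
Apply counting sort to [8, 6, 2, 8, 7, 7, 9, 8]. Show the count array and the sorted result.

Count array: [0, 0, 1, 0, 0, 0, 1, 2, 3, 1]
(count[i] = number of elements equal to i)
Cumulative count: [0, 0, 1, 1, 1, 1, 2, 4, 7, 8]
Sorted: [2, 6, 7, 7, 8, 8, 8, 9]


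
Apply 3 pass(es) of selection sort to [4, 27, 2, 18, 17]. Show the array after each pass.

Pass 1: Select minimum 2 at index 2, swap -> [2, 27, 4, 18, 17]
Pass 2: Select minimum 4 at index 2, swap -> [2, 4, 27, 18, 17]
Pass 3: Select minimum 17 at index 4, swap -> [2, 4, 17, 18, 27]


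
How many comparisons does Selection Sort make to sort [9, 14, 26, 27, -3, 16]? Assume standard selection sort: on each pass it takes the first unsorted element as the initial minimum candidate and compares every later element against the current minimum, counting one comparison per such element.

Pass 1: scan indices 1..5 for the minimum = 5 comparison(s); min is -3, place at index 0 -> [-3, 14, 26, 27, 9, 16]
Pass 2: scan indices 2..5 for the minimum = 4 comparison(s); min is 9, place at index 1 -> [-3, 9, 26, 27, 14, 16]
Pass 3: scan indices 3..5 for the minimum = 3 comparison(s); min is 14, place at index 2 -> [-3, 9, 14, 27, 26, 16]
Pass 4: scan indices 4..5 for the minimum = 2 comparison(s); min is 16, place at index 3 -> [-3, 9, 14, 16, 26, 27]
Pass 5: scan indices 5..5 for the minimum = 1 comparison(s); min is 26, place at index 4 -> [-3, 9, 14, 16, 26, 27]
Selection sort always scans the whole unsorted suffix, so the count is (n-1) + (n-2) + ... + 1 = n(n-1)/2 = 6*5/2 = 15 regardless of the input order.
Total comparisons: 5 + 4 + 3 + 2 + 1 = 15


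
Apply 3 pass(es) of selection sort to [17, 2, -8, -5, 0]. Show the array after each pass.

Pass 1: Select minimum -8 at index 2, swap -> [-8, 2, 17, -5, 0]
Pass 2: Select minimum -5 at index 3, swap -> [-8, -5, 17, 2, 0]
Pass 3: Select minimum 0 at index 4, swap -> [-8, -5, 0, 2, 17]


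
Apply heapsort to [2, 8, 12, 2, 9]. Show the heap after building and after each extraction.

Build heap: [12, 9, 2, 2, 8]
Extract 12: [9, 8, 2, 2, 12]
Extract 9: [8, 2, 2, 9, 12]
Extract 8: [2, 2, 8, 9, 12]
Extract 2: [2, 2, 8, 9, 12]


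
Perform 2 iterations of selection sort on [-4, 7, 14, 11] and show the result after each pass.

Pass 1: Select minimum -4 at index 0, swap -> [-4, 7, 14, 11]
Pass 2: Select minimum 7 at index 1, swap -> [-4, 7, 14, 11]


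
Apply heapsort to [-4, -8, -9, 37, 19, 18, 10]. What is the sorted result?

Build heap: [37, 19, 18, -8, -4, -9, 10]
Extract 37: [19, 10, 18, -8, -4, -9, 37]
Extract 19: [18, 10, -9, -8, -4, 19, 37]
Extract 18: [10, -4, -9, -8, 18, 19, 37]
Extract 10: [-4, -8, -9, 10, 18, 19, 37]
Extract -4: [-8, -9, -4, 10, 18, 19, 37]
Extract -8: [-9, -8, -4, 10, 18, 19, 37]


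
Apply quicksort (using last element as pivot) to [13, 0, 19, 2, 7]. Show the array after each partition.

Partition 1: pivot=7 at index 2 -> [0, 2, 7, 13, 19]
Partition 2: pivot=2 at index 1 -> [0, 2, 7, 13, 19]
Partition 3: pivot=19 at index 4 -> [0, 2, 7, 13, 19]


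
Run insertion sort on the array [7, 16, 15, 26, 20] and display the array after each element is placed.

First element 7 is already 'sorted'
Insert 16: shifted 0 elements -> [7, 16, 15, 26, 20]
Insert 15: shifted 1 elements -> [7, 15, 16, 26, 20]
Insert 26: shifted 0 elements -> [7, 15, 16, 26, 20]
Insert 20: shifted 1 elements -> [7, 15, 16, 20, 26]


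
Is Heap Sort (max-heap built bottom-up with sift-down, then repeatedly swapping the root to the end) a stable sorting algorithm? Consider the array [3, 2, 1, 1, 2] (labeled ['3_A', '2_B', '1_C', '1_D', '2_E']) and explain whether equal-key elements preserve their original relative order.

Trace Heap Sort on the labeled array (the key is the number; the letter only tracks identity):
  Build max-heap: [3_A, 2_B, 1_C, 1_D, 2_E]
  Swap root 3_A to index 4, re-heapify first 4 -> [2_E, 2_B, 1_C, 1_D, 3_A]
  Swap root 2_E to index 3, re-heapify first 3 -> [2_B, 1_D, 1_C, 2_E, 3_A]
  Swap root 2_B to index 2, re-heapify first 2 -> [1_C, 1_D, 2_B, 2_E, 3_A]
  Swap root 1_C to index 1, re-heapify first 1 -> [1_D, 1_C, 2_B, 2_E, 3_A]
Final order: [1_D, 1_C, 2_B, 2_E, 3_A]
Equal keys:
  value 1: originally 1_C, 1_D; after sorting 1_D, 1_C -> order changed
  value 2: originally 2_B, 2_E; after sorting 2_B, 2_E -> order preserved
Equal keys were reordered, so Heap Sort is not stable: heap construction and root-to-end swaps move elements without regard to the original order of equal keys. (One such input is enough; an unstable sort may happen to preserve order on other inputs, but it gives no guarantee.)
Answer: Not stable


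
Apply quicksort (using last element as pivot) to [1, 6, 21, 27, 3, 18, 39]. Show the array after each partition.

Partition 1: pivot=39 at index 6 -> [1, 6, 21, 27, 3, 18, 39]
Partition 2: pivot=18 at index 3 -> [1, 6, 3, 18, 21, 27, 39]
Partition 3: pivot=3 at index 1 -> [1, 3, 6, 18, 21, 27, 39]
Partition 4: pivot=27 at index 5 -> [1, 3, 6, 18, 21, 27, 39]


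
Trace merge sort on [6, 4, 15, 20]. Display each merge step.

Divide and conquer:
  Merge [6] + [4] -> [4, 6]
  Merge [15] + [20] -> [15, 20]
  Merge [4, 6] + [15, 20] -> [4, 6, 15, 20]


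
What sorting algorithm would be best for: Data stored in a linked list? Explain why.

Best choice: Merge sort
Reason: Merge sort doesn't require random access; can be done in O(1) extra space for linked lists


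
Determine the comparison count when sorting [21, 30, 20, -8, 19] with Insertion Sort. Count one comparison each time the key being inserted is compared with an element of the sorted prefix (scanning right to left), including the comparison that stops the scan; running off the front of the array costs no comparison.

Insert 30: 21 <= 30 (stop) = 1 comparison(s) -> [21, 30, 20, -8, 19]
Insert 20: 30 > 20 (shift), 21 > 20 (shift), reached front = 2 comparison(s) -> [20, 21, 30, -8, 19]
Insert -8: 30 > -8 (shift), 21 > -8 (shift), 20 > -8 (shift), reached front = 3 comparison(s) -> [-8, 20, 21, 30, 19]
Insert 19: 30 > 19 (shift), 21 > 19 (shift), 20 > 19 (shift), -8 <= 19 (stop) = 4 comparison(s) -> [-8, 19, 20, 21, 30]
Total comparisons: 1 + 2 + 3 + 4 = 10


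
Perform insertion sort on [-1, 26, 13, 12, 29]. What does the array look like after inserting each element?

First element -1 is already 'sorted'
Insert 26: shifted 0 elements -> [-1, 26, 13, 12, 29]
Insert 13: shifted 1 elements -> [-1, 13, 26, 12, 29]
Insert 12: shifted 2 elements -> [-1, 12, 13, 26, 29]
Insert 29: shifted 0 elements -> [-1, 12, 13, 26, 29]


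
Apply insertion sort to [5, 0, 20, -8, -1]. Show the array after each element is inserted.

First element 5 is already 'sorted'
Insert 0: shifted 1 elements -> [0, 5, 20, -8, -1]
Insert 20: shifted 0 elements -> [0, 5, 20, -8, -1]
Insert -8: shifted 3 elements -> [-8, 0, 5, 20, -1]
Insert -1: shifted 3 elements -> [-8, -1, 0, 5, 20]


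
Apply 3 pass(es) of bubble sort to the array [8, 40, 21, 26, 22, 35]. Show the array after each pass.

After pass 1: [8, 21, 26, 22, 35, 40] (4 swaps)
After pass 2: [8, 21, 22, 26, 35, 40] (1 swaps)
After pass 3: [8, 21, 22, 26, 35, 40] (0 swaps)
Total swaps: 5


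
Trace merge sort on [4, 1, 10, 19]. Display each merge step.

Divide and conquer:
  Merge [4] + [1] -> [1, 4]
  Merge [10] + [19] -> [10, 19]
  Merge [1, 4] + [10, 19] -> [1, 4, 10, 19]


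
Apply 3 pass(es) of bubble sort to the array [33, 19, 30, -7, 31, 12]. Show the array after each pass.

After pass 1: [19, 30, -7, 31, 12, 33] (5 swaps)
After pass 2: [19, -7, 30, 12, 31, 33] (2 swaps)
After pass 3: [-7, 19, 12, 30, 31, 33] (2 swaps)
Total swaps: 9


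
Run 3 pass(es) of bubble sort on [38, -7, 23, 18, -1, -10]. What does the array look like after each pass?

After pass 1: [-7, 23, 18, -1, -10, 38] (5 swaps)
After pass 2: [-7, 18, -1, -10, 23, 38] (3 swaps)
After pass 3: [-7, -1, -10, 18, 23, 38] (2 swaps)
Total swaps: 10
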